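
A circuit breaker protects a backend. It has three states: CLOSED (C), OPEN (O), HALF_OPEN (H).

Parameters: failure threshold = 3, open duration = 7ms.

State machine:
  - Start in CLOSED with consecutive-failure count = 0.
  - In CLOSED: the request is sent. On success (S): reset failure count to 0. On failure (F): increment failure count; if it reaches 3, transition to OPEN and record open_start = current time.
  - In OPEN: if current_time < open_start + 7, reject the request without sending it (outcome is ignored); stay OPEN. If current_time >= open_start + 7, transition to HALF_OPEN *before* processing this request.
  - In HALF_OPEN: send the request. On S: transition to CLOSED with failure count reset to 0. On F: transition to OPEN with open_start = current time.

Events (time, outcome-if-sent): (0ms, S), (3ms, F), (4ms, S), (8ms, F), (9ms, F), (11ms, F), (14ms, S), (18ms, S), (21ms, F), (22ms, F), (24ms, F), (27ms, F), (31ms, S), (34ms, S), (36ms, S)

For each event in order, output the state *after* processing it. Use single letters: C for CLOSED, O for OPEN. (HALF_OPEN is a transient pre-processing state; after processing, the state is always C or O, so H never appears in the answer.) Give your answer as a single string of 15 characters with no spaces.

State after each event:
  event#1 t=0ms outcome=S: state=CLOSED
  event#2 t=3ms outcome=F: state=CLOSED
  event#3 t=4ms outcome=S: state=CLOSED
  event#4 t=8ms outcome=F: state=CLOSED
  event#5 t=9ms outcome=F: state=CLOSED
  event#6 t=11ms outcome=F: state=OPEN
  event#7 t=14ms outcome=S: state=OPEN
  event#8 t=18ms outcome=S: state=CLOSED
  event#9 t=21ms outcome=F: state=CLOSED
  event#10 t=22ms outcome=F: state=CLOSED
  event#11 t=24ms outcome=F: state=OPEN
  event#12 t=27ms outcome=F: state=OPEN
  event#13 t=31ms outcome=S: state=CLOSED
  event#14 t=34ms outcome=S: state=CLOSED
  event#15 t=36ms outcome=S: state=CLOSED

Answer: CCCCCOOCCCOOCCC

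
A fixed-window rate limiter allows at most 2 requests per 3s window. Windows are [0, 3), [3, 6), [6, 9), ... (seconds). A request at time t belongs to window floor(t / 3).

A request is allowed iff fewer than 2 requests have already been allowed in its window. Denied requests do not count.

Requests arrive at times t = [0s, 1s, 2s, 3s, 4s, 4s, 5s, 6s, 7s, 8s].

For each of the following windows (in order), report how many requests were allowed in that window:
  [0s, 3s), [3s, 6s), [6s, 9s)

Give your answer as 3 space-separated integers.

Processing requests:
  req#1 t=0s (window 0): ALLOW
  req#2 t=1s (window 0): ALLOW
  req#3 t=2s (window 0): DENY
  req#4 t=3s (window 1): ALLOW
  req#5 t=4s (window 1): ALLOW
  req#6 t=4s (window 1): DENY
  req#7 t=5s (window 1): DENY
  req#8 t=6s (window 2): ALLOW
  req#9 t=7s (window 2): ALLOW
  req#10 t=8s (window 2): DENY

Allowed counts by window: 2 2 2

Answer: 2 2 2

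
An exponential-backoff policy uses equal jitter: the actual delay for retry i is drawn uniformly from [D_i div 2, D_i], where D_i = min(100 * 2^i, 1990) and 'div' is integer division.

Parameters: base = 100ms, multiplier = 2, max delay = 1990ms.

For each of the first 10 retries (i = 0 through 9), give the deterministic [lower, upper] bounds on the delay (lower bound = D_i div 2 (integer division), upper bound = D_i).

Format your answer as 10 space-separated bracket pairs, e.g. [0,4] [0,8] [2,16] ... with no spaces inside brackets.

Answer: [50,100] [100,200] [200,400] [400,800] [800,1600] [995,1990] [995,1990] [995,1990] [995,1990] [995,1990]

Derivation:
Computing bounds per retry:
  i=0: D_i=min(100*2^0,1990)=100, bounds=[50,100]
  i=1: D_i=min(100*2^1,1990)=200, bounds=[100,200]
  i=2: D_i=min(100*2^2,1990)=400, bounds=[200,400]
  i=3: D_i=min(100*2^3,1990)=800, bounds=[400,800]
  i=4: D_i=min(100*2^4,1990)=1600, bounds=[800,1600]
  i=5: D_i=min(100*2^5,1990)=1990, bounds=[995,1990]
  i=6: D_i=min(100*2^6,1990)=1990, bounds=[995,1990]
  i=7: D_i=min(100*2^7,1990)=1990, bounds=[995,1990]
  i=8: D_i=min(100*2^8,1990)=1990, bounds=[995,1990]
  i=9: D_i=min(100*2^9,1990)=1990, bounds=[995,1990]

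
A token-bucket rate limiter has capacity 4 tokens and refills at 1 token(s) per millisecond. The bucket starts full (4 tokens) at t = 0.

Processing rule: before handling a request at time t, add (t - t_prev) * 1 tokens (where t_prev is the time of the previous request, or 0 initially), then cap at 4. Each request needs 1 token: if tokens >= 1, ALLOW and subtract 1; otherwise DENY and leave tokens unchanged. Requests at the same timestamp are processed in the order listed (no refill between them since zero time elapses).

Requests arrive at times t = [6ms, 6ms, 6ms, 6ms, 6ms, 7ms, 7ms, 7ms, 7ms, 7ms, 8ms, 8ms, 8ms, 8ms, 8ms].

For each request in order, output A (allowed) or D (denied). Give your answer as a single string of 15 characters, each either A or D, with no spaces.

Simulating step by step:
  req#1 t=6ms: ALLOW
  req#2 t=6ms: ALLOW
  req#3 t=6ms: ALLOW
  req#4 t=6ms: ALLOW
  req#5 t=6ms: DENY
  req#6 t=7ms: ALLOW
  req#7 t=7ms: DENY
  req#8 t=7ms: DENY
  req#9 t=7ms: DENY
  req#10 t=7ms: DENY
  req#11 t=8ms: ALLOW
  req#12 t=8ms: DENY
  req#13 t=8ms: DENY
  req#14 t=8ms: DENY
  req#15 t=8ms: DENY

Answer: AAAADADDDDADDDD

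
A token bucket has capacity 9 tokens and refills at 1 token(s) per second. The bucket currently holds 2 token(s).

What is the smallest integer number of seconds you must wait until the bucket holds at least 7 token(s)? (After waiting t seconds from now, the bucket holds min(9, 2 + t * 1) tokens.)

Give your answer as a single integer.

Answer: 5

Derivation:
Need 2 + t * 1 >= 7, so t >= 5/1.
Smallest integer t = ceil(5/1) = 5.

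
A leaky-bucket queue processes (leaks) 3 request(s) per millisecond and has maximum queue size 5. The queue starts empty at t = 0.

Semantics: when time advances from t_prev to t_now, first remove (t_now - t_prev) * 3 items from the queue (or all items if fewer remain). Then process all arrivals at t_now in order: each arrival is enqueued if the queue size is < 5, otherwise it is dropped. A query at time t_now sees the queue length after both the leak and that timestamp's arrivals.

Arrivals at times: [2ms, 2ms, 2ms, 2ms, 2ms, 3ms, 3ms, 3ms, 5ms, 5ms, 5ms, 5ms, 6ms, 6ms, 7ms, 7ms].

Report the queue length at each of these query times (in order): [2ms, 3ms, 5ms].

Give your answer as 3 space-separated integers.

Answer: 5 5 4

Derivation:
Queue lengths at query times:
  query t=2ms: backlog = 5
  query t=3ms: backlog = 5
  query t=5ms: backlog = 4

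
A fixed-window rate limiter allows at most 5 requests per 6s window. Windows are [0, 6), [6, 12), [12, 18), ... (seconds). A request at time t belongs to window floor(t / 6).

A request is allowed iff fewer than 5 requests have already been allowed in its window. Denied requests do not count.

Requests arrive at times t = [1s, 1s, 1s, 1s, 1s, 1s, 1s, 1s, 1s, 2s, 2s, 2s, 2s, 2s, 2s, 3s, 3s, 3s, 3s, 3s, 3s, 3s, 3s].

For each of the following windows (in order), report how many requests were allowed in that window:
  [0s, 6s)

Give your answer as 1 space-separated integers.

Processing requests:
  req#1 t=1s (window 0): ALLOW
  req#2 t=1s (window 0): ALLOW
  req#3 t=1s (window 0): ALLOW
  req#4 t=1s (window 0): ALLOW
  req#5 t=1s (window 0): ALLOW
  req#6 t=1s (window 0): DENY
  req#7 t=1s (window 0): DENY
  req#8 t=1s (window 0): DENY
  req#9 t=1s (window 0): DENY
  req#10 t=2s (window 0): DENY
  req#11 t=2s (window 0): DENY
  req#12 t=2s (window 0): DENY
  req#13 t=2s (window 0): DENY
  req#14 t=2s (window 0): DENY
  req#15 t=2s (window 0): DENY
  req#16 t=3s (window 0): DENY
  req#17 t=3s (window 0): DENY
  req#18 t=3s (window 0): DENY
  req#19 t=3s (window 0): DENY
  req#20 t=3s (window 0): DENY
  req#21 t=3s (window 0): DENY
  req#22 t=3s (window 0): DENY
  req#23 t=3s (window 0): DENY

Allowed counts by window: 5

Answer: 5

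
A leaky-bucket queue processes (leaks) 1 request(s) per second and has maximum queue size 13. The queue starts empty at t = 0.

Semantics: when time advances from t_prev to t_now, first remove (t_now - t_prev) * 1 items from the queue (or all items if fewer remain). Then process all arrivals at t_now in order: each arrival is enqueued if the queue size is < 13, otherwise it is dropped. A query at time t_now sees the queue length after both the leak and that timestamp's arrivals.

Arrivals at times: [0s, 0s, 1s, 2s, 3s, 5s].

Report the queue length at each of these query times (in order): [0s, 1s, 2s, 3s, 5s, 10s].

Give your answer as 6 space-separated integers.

Queue lengths at query times:
  query t=0s: backlog = 2
  query t=1s: backlog = 2
  query t=2s: backlog = 2
  query t=3s: backlog = 2
  query t=5s: backlog = 1
  query t=10s: backlog = 0

Answer: 2 2 2 2 1 0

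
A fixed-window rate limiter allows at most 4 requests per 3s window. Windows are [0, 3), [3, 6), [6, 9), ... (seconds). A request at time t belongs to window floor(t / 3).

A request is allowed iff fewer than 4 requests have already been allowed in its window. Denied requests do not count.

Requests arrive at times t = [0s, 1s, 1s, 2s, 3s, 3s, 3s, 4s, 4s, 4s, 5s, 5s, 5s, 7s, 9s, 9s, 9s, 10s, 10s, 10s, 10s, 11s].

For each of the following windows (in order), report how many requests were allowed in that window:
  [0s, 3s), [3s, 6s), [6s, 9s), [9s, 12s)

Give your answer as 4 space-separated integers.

Answer: 4 4 1 4

Derivation:
Processing requests:
  req#1 t=0s (window 0): ALLOW
  req#2 t=1s (window 0): ALLOW
  req#3 t=1s (window 0): ALLOW
  req#4 t=2s (window 0): ALLOW
  req#5 t=3s (window 1): ALLOW
  req#6 t=3s (window 1): ALLOW
  req#7 t=3s (window 1): ALLOW
  req#8 t=4s (window 1): ALLOW
  req#9 t=4s (window 1): DENY
  req#10 t=4s (window 1): DENY
  req#11 t=5s (window 1): DENY
  req#12 t=5s (window 1): DENY
  req#13 t=5s (window 1): DENY
  req#14 t=7s (window 2): ALLOW
  req#15 t=9s (window 3): ALLOW
  req#16 t=9s (window 3): ALLOW
  req#17 t=9s (window 3): ALLOW
  req#18 t=10s (window 3): ALLOW
  req#19 t=10s (window 3): DENY
  req#20 t=10s (window 3): DENY
  req#21 t=10s (window 3): DENY
  req#22 t=11s (window 3): DENY

Allowed counts by window: 4 4 1 4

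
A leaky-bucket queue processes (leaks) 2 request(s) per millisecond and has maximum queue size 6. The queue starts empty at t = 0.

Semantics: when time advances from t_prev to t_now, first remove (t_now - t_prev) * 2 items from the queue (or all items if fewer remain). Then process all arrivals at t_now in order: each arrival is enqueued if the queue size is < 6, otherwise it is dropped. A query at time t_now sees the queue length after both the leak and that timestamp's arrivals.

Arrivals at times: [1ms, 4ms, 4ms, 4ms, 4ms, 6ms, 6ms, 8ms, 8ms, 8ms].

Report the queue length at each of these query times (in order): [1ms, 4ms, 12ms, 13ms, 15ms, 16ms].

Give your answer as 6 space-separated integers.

Queue lengths at query times:
  query t=1ms: backlog = 1
  query t=4ms: backlog = 4
  query t=12ms: backlog = 0
  query t=13ms: backlog = 0
  query t=15ms: backlog = 0
  query t=16ms: backlog = 0

Answer: 1 4 0 0 0 0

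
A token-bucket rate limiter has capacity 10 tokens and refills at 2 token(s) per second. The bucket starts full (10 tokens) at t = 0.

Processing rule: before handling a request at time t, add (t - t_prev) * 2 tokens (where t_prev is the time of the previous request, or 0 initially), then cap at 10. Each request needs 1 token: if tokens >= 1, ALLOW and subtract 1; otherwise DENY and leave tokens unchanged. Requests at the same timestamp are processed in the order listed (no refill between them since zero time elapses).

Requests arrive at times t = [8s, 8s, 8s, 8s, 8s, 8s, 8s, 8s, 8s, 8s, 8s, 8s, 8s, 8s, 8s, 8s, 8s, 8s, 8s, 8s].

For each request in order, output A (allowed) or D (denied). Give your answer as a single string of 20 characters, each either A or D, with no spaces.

Answer: AAAAAAAAAADDDDDDDDDD

Derivation:
Simulating step by step:
  req#1 t=8s: ALLOW
  req#2 t=8s: ALLOW
  req#3 t=8s: ALLOW
  req#4 t=8s: ALLOW
  req#5 t=8s: ALLOW
  req#6 t=8s: ALLOW
  req#7 t=8s: ALLOW
  req#8 t=8s: ALLOW
  req#9 t=8s: ALLOW
  req#10 t=8s: ALLOW
  req#11 t=8s: DENY
  req#12 t=8s: DENY
  req#13 t=8s: DENY
  req#14 t=8s: DENY
  req#15 t=8s: DENY
  req#16 t=8s: DENY
  req#17 t=8s: DENY
  req#18 t=8s: DENY
  req#19 t=8s: DENY
  req#20 t=8s: DENY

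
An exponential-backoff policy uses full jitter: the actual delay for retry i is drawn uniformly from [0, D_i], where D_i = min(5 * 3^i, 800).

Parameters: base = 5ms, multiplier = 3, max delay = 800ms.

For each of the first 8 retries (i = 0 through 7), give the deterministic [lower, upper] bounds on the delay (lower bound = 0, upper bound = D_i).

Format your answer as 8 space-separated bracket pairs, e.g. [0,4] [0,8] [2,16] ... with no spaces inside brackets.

Computing bounds per retry:
  i=0: D_i=min(5*3^0,800)=5, bounds=[0,5]
  i=1: D_i=min(5*3^1,800)=15, bounds=[0,15]
  i=2: D_i=min(5*3^2,800)=45, bounds=[0,45]
  i=3: D_i=min(5*3^3,800)=135, bounds=[0,135]
  i=4: D_i=min(5*3^4,800)=405, bounds=[0,405]
  i=5: D_i=min(5*3^5,800)=800, bounds=[0,800]
  i=6: D_i=min(5*3^6,800)=800, bounds=[0,800]
  i=7: D_i=min(5*3^7,800)=800, bounds=[0,800]

Answer: [0,5] [0,15] [0,45] [0,135] [0,405] [0,800] [0,800] [0,800]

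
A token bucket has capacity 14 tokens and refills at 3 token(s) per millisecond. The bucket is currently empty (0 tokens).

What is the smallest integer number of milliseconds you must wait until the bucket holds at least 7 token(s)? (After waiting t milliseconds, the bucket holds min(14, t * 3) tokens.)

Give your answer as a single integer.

Need t * 3 >= 7, so t >= 7/3.
Smallest integer t = ceil(7/3) = 3.

Answer: 3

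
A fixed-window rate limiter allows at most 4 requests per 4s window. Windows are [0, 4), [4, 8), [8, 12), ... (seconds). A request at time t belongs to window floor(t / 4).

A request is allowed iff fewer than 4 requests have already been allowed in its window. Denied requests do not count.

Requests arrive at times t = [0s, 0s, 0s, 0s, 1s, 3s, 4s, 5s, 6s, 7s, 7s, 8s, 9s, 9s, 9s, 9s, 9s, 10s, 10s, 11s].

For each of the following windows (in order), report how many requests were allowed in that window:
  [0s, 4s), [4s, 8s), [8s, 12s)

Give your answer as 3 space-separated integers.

Processing requests:
  req#1 t=0s (window 0): ALLOW
  req#2 t=0s (window 0): ALLOW
  req#3 t=0s (window 0): ALLOW
  req#4 t=0s (window 0): ALLOW
  req#5 t=1s (window 0): DENY
  req#6 t=3s (window 0): DENY
  req#7 t=4s (window 1): ALLOW
  req#8 t=5s (window 1): ALLOW
  req#9 t=6s (window 1): ALLOW
  req#10 t=7s (window 1): ALLOW
  req#11 t=7s (window 1): DENY
  req#12 t=8s (window 2): ALLOW
  req#13 t=9s (window 2): ALLOW
  req#14 t=9s (window 2): ALLOW
  req#15 t=9s (window 2): ALLOW
  req#16 t=9s (window 2): DENY
  req#17 t=9s (window 2): DENY
  req#18 t=10s (window 2): DENY
  req#19 t=10s (window 2): DENY
  req#20 t=11s (window 2): DENY

Allowed counts by window: 4 4 4

Answer: 4 4 4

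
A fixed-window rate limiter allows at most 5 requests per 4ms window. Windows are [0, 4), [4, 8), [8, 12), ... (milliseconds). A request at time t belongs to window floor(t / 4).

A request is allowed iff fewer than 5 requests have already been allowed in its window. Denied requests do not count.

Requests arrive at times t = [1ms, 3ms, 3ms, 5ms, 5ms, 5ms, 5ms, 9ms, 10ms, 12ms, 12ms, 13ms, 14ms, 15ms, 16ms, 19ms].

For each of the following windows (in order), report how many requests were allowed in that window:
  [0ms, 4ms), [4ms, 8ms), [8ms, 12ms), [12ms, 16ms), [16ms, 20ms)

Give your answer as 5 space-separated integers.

Answer: 3 4 2 5 2

Derivation:
Processing requests:
  req#1 t=1ms (window 0): ALLOW
  req#2 t=3ms (window 0): ALLOW
  req#3 t=3ms (window 0): ALLOW
  req#4 t=5ms (window 1): ALLOW
  req#5 t=5ms (window 1): ALLOW
  req#6 t=5ms (window 1): ALLOW
  req#7 t=5ms (window 1): ALLOW
  req#8 t=9ms (window 2): ALLOW
  req#9 t=10ms (window 2): ALLOW
  req#10 t=12ms (window 3): ALLOW
  req#11 t=12ms (window 3): ALLOW
  req#12 t=13ms (window 3): ALLOW
  req#13 t=14ms (window 3): ALLOW
  req#14 t=15ms (window 3): ALLOW
  req#15 t=16ms (window 4): ALLOW
  req#16 t=19ms (window 4): ALLOW

Allowed counts by window: 3 4 2 5 2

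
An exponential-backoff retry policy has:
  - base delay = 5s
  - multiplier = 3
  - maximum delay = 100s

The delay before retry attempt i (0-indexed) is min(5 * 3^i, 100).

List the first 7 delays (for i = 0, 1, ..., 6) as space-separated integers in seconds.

Computing each delay:
  i=0: min(5*3^0, 100) = 5
  i=1: min(5*3^1, 100) = 15
  i=2: min(5*3^2, 100) = 45
  i=3: min(5*3^3, 100) = 100
  i=4: min(5*3^4, 100) = 100
  i=5: min(5*3^5, 100) = 100
  i=6: min(5*3^6, 100) = 100

Answer: 5 15 45 100 100 100 100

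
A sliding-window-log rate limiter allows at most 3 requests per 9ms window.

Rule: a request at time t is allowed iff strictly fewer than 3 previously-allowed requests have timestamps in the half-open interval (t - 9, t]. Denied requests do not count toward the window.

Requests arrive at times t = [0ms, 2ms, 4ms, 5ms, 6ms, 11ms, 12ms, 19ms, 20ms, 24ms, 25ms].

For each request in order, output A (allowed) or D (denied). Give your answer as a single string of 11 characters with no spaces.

Tracking allowed requests in the window:
  req#1 t=0ms: ALLOW
  req#2 t=2ms: ALLOW
  req#3 t=4ms: ALLOW
  req#4 t=5ms: DENY
  req#5 t=6ms: DENY
  req#6 t=11ms: ALLOW
  req#7 t=12ms: ALLOW
  req#8 t=19ms: ALLOW
  req#9 t=20ms: ALLOW
  req#10 t=24ms: ALLOW
  req#11 t=25ms: DENY

Answer: AAADDAAAAAD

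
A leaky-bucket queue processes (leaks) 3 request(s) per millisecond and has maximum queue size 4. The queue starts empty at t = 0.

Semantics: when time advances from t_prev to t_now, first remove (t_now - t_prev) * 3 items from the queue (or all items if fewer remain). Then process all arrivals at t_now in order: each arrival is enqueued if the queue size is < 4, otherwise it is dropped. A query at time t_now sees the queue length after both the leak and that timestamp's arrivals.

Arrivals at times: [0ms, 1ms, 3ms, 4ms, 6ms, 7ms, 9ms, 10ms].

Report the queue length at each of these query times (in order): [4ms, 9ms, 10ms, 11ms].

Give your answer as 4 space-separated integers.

Answer: 1 1 1 0

Derivation:
Queue lengths at query times:
  query t=4ms: backlog = 1
  query t=9ms: backlog = 1
  query t=10ms: backlog = 1
  query t=11ms: backlog = 0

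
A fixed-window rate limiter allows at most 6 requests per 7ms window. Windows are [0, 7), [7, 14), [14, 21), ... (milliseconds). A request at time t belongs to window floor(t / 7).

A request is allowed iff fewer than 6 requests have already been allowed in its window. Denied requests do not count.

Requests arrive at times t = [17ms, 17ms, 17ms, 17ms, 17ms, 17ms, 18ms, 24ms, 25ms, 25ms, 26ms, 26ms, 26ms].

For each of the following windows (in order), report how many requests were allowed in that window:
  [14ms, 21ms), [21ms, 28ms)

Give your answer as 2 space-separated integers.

Processing requests:
  req#1 t=17ms (window 2): ALLOW
  req#2 t=17ms (window 2): ALLOW
  req#3 t=17ms (window 2): ALLOW
  req#4 t=17ms (window 2): ALLOW
  req#5 t=17ms (window 2): ALLOW
  req#6 t=17ms (window 2): ALLOW
  req#7 t=18ms (window 2): DENY
  req#8 t=24ms (window 3): ALLOW
  req#9 t=25ms (window 3): ALLOW
  req#10 t=25ms (window 3): ALLOW
  req#11 t=26ms (window 3): ALLOW
  req#12 t=26ms (window 3): ALLOW
  req#13 t=26ms (window 3): ALLOW

Allowed counts by window: 6 6

Answer: 6 6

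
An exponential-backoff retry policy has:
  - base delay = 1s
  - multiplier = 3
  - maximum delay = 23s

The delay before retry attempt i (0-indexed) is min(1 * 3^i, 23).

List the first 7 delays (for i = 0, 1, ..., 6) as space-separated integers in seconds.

Answer: 1 3 9 23 23 23 23

Derivation:
Computing each delay:
  i=0: min(1*3^0, 23) = 1
  i=1: min(1*3^1, 23) = 3
  i=2: min(1*3^2, 23) = 9
  i=3: min(1*3^3, 23) = 23
  i=4: min(1*3^4, 23) = 23
  i=5: min(1*3^5, 23) = 23
  i=6: min(1*3^6, 23) = 23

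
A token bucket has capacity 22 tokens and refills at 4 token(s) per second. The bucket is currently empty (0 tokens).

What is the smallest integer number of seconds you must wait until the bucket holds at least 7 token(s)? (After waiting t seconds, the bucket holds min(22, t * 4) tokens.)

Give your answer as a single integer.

Need t * 4 >= 7, so t >= 7/4.
Smallest integer t = ceil(7/4) = 2.

Answer: 2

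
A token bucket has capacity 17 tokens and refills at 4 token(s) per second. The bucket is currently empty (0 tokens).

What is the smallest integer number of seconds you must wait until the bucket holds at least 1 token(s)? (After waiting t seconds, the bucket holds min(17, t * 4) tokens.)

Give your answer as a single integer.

Answer: 1

Derivation:
Need t * 4 >= 1, so t >= 1/4.
Smallest integer t = ceil(1/4) = 1.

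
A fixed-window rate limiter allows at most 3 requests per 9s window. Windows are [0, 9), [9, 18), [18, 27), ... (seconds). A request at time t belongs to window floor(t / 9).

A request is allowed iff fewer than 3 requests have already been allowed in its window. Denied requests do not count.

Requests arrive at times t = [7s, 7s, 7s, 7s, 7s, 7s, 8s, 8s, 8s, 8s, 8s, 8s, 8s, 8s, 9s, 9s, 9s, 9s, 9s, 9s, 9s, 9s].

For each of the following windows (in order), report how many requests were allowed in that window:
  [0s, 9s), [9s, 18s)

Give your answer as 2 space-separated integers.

Answer: 3 3

Derivation:
Processing requests:
  req#1 t=7s (window 0): ALLOW
  req#2 t=7s (window 0): ALLOW
  req#3 t=7s (window 0): ALLOW
  req#4 t=7s (window 0): DENY
  req#5 t=7s (window 0): DENY
  req#6 t=7s (window 0): DENY
  req#7 t=8s (window 0): DENY
  req#8 t=8s (window 0): DENY
  req#9 t=8s (window 0): DENY
  req#10 t=8s (window 0): DENY
  req#11 t=8s (window 0): DENY
  req#12 t=8s (window 0): DENY
  req#13 t=8s (window 0): DENY
  req#14 t=8s (window 0): DENY
  req#15 t=9s (window 1): ALLOW
  req#16 t=9s (window 1): ALLOW
  req#17 t=9s (window 1): ALLOW
  req#18 t=9s (window 1): DENY
  req#19 t=9s (window 1): DENY
  req#20 t=9s (window 1): DENY
  req#21 t=9s (window 1): DENY
  req#22 t=9s (window 1): DENY

Allowed counts by window: 3 3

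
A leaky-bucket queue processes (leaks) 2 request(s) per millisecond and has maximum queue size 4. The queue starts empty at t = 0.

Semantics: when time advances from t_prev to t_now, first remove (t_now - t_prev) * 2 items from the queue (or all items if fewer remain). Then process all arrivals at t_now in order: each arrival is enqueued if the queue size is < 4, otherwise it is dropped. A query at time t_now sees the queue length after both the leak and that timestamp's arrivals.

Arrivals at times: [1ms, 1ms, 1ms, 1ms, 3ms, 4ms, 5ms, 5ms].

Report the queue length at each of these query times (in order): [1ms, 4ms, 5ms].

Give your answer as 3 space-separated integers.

Queue lengths at query times:
  query t=1ms: backlog = 4
  query t=4ms: backlog = 1
  query t=5ms: backlog = 2

Answer: 4 1 2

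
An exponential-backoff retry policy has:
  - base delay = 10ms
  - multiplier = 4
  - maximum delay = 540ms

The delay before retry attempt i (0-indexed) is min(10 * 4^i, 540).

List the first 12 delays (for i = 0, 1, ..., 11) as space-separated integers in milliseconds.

Computing each delay:
  i=0: min(10*4^0, 540) = 10
  i=1: min(10*4^1, 540) = 40
  i=2: min(10*4^2, 540) = 160
  i=3: min(10*4^3, 540) = 540
  i=4: min(10*4^4, 540) = 540
  i=5: min(10*4^5, 540) = 540
  i=6: min(10*4^6, 540) = 540
  i=7: min(10*4^7, 540) = 540
  i=8: min(10*4^8, 540) = 540
  i=9: min(10*4^9, 540) = 540
  i=10: min(10*4^10, 540) = 540
  i=11: min(10*4^11, 540) = 540

Answer: 10 40 160 540 540 540 540 540 540 540 540 540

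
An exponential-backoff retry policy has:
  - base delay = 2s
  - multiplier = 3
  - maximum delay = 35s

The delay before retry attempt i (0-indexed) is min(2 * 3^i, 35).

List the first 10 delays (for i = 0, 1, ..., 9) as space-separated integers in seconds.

Answer: 2 6 18 35 35 35 35 35 35 35

Derivation:
Computing each delay:
  i=0: min(2*3^0, 35) = 2
  i=1: min(2*3^1, 35) = 6
  i=2: min(2*3^2, 35) = 18
  i=3: min(2*3^3, 35) = 35
  i=4: min(2*3^4, 35) = 35
  i=5: min(2*3^5, 35) = 35
  i=6: min(2*3^6, 35) = 35
  i=7: min(2*3^7, 35) = 35
  i=8: min(2*3^8, 35) = 35
  i=9: min(2*3^9, 35) = 35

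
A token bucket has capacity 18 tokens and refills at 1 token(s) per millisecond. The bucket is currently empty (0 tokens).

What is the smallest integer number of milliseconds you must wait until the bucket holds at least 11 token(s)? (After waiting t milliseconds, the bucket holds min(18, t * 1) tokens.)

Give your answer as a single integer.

Answer: 11

Derivation:
Need t * 1 >= 11, so t >= 11/1.
Smallest integer t = ceil(11/1) = 11.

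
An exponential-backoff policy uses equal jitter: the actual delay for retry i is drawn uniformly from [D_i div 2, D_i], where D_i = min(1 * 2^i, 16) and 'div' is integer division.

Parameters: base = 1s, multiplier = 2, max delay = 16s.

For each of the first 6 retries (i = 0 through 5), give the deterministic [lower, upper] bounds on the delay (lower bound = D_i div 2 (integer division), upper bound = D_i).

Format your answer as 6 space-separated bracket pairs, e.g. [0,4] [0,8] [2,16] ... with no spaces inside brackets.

Answer: [0,1] [1,2] [2,4] [4,8] [8,16] [8,16]

Derivation:
Computing bounds per retry:
  i=0: D_i=min(1*2^0,16)=1, bounds=[0,1]
  i=1: D_i=min(1*2^1,16)=2, bounds=[1,2]
  i=2: D_i=min(1*2^2,16)=4, bounds=[2,4]
  i=3: D_i=min(1*2^3,16)=8, bounds=[4,8]
  i=4: D_i=min(1*2^4,16)=16, bounds=[8,16]
  i=5: D_i=min(1*2^5,16)=16, bounds=[8,16]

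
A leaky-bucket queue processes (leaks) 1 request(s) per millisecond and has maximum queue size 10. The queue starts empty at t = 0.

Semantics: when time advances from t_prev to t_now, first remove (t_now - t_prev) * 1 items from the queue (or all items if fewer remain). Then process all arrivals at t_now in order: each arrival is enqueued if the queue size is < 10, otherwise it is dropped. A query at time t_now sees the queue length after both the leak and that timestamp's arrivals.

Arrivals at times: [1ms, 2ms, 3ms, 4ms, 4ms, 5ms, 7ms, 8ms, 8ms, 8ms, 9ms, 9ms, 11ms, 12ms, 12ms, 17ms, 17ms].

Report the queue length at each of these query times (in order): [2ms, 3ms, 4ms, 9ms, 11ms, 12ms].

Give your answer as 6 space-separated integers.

Answer: 1 1 2 4 3 4

Derivation:
Queue lengths at query times:
  query t=2ms: backlog = 1
  query t=3ms: backlog = 1
  query t=4ms: backlog = 2
  query t=9ms: backlog = 4
  query t=11ms: backlog = 3
  query t=12ms: backlog = 4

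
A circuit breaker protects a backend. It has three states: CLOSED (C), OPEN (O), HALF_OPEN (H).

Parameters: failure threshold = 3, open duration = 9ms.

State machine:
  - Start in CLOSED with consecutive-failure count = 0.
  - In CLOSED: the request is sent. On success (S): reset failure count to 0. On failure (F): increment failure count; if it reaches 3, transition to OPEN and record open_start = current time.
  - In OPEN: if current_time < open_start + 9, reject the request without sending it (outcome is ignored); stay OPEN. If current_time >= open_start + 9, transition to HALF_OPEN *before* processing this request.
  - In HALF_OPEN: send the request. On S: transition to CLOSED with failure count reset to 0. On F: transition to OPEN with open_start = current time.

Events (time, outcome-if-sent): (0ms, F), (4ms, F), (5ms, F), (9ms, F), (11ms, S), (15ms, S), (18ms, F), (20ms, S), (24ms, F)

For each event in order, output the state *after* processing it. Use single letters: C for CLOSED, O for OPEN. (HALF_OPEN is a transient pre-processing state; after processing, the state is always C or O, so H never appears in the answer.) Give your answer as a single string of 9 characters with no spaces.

State after each event:
  event#1 t=0ms outcome=F: state=CLOSED
  event#2 t=4ms outcome=F: state=CLOSED
  event#3 t=5ms outcome=F: state=OPEN
  event#4 t=9ms outcome=F: state=OPEN
  event#5 t=11ms outcome=S: state=OPEN
  event#6 t=15ms outcome=S: state=CLOSED
  event#7 t=18ms outcome=F: state=CLOSED
  event#8 t=20ms outcome=S: state=CLOSED
  event#9 t=24ms outcome=F: state=CLOSED

Answer: CCOOOCCCC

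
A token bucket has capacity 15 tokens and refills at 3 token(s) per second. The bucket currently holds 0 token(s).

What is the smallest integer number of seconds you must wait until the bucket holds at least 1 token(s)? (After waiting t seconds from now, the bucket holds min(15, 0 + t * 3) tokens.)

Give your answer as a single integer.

Need 0 + t * 3 >= 1, so t >= 1/3.
Smallest integer t = ceil(1/3) = 1.

Answer: 1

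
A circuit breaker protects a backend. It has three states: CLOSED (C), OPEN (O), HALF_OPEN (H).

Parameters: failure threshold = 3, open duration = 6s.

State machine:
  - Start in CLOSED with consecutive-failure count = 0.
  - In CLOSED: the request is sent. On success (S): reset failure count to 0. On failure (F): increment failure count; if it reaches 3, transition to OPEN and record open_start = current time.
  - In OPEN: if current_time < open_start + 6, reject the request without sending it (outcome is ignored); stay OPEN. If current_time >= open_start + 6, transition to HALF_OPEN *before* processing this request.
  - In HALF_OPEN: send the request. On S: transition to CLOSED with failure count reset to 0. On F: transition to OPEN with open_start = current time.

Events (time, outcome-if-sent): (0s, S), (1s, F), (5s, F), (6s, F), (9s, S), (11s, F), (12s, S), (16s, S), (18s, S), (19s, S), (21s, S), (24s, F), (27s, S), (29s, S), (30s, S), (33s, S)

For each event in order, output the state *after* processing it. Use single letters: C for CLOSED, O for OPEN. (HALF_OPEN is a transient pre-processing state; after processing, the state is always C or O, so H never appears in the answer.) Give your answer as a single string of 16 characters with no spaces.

State after each event:
  event#1 t=0s outcome=S: state=CLOSED
  event#2 t=1s outcome=F: state=CLOSED
  event#3 t=5s outcome=F: state=CLOSED
  event#4 t=6s outcome=F: state=OPEN
  event#5 t=9s outcome=S: state=OPEN
  event#6 t=11s outcome=F: state=OPEN
  event#7 t=12s outcome=S: state=CLOSED
  event#8 t=16s outcome=S: state=CLOSED
  event#9 t=18s outcome=S: state=CLOSED
  event#10 t=19s outcome=S: state=CLOSED
  event#11 t=21s outcome=S: state=CLOSED
  event#12 t=24s outcome=F: state=CLOSED
  event#13 t=27s outcome=S: state=CLOSED
  event#14 t=29s outcome=S: state=CLOSED
  event#15 t=30s outcome=S: state=CLOSED
  event#16 t=33s outcome=S: state=CLOSED

Answer: CCCOOOCCCCCCCCCC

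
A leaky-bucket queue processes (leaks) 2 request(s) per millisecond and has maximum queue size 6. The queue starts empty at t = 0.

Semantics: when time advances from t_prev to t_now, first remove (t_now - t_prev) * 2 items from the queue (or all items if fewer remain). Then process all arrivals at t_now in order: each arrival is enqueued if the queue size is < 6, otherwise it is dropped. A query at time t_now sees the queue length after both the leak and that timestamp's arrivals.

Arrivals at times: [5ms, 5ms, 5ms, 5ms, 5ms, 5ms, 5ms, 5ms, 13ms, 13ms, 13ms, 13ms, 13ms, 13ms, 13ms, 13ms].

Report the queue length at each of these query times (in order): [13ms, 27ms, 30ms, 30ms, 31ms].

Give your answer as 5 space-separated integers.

Queue lengths at query times:
  query t=13ms: backlog = 6
  query t=27ms: backlog = 0
  query t=30ms: backlog = 0
  query t=30ms: backlog = 0
  query t=31ms: backlog = 0

Answer: 6 0 0 0 0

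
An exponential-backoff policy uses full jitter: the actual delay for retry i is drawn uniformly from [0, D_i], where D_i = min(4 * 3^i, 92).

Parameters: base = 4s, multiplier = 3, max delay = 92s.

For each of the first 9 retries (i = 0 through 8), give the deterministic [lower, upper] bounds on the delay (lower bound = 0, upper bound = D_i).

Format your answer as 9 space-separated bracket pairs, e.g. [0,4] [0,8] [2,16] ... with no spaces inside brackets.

Answer: [0,4] [0,12] [0,36] [0,92] [0,92] [0,92] [0,92] [0,92] [0,92]

Derivation:
Computing bounds per retry:
  i=0: D_i=min(4*3^0,92)=4, bounds=[0,4]
  i=1: D_i=min(4*3^1,92)=12, bounds=[0,12]
  i=2: D_i=min(4*3^2,92)=36, bounds=[0,36]
  i=3: D_i=min(4*3^3,92)=92, bounds=[0,92]
  i=4: D_i=min(4*3^4,92)=92, bounds=[0,92]
  i=5: D_i=min(4*3^5,92)=92, bounds=[0,92]
  i=6: D_i=min(4*3^6,92)=92, bounds=[0,92]
  i=7: D_i=min(4*3^7,92)=92, bounds=[0,92]
  i=8: D_i=min(4*3^8,92)=92, bounds=[0,92]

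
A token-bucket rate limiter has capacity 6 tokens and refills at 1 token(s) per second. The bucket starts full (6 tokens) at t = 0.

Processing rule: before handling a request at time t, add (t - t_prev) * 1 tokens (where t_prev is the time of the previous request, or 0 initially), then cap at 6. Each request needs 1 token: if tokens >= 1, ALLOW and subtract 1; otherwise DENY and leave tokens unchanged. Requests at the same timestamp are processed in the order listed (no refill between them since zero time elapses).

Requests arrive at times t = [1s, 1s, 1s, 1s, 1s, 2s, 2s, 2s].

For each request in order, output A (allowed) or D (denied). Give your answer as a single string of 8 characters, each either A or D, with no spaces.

Simulating step by step:
  req#1 t=1s: ALLOW
  req#2 t=1s: ALLOW
  req#3 t=1s: ALLOW
  req#4 t=1s: ALLOW
  req#5 t=1s: ALLOW
  req#6 t=2s: ALLOW
  req#7 t=2s: ALLOW
  req#8 t=2s: DENY

Answer: AAAAAAAD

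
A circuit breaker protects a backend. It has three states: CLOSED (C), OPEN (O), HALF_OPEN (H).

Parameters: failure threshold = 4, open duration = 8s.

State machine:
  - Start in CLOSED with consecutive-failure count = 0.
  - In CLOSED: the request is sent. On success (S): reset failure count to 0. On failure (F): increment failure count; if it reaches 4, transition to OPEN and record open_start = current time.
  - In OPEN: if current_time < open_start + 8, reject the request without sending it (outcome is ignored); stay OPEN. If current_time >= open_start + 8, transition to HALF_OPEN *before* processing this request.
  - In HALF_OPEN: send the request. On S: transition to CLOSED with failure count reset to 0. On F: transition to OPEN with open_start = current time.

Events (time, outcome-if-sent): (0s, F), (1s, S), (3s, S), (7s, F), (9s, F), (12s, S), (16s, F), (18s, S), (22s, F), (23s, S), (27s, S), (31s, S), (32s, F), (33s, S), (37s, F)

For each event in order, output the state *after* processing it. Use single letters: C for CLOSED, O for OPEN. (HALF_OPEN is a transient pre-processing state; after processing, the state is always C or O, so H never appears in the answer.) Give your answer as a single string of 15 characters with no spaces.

Answer: CCCCCCCCCCCCCCC

Derivation:
State after each event:
  event#1 t=0s outcome=F: state=CLOSED
  event#2 t=1s outcome=S: state=CLOSED
  event#3 t=3s outcome=S: state=CLOSED
  event#4 t=7s outcome=F: state=CLOSED
  event#5 t=9s outcome=F: state=CLOSED
  event#6 t=12s outcome=S: state=CLOSED
  event#7 t=16s outcome=F: state=CLOSED
  event#8 t=18s outcome=S: state=CLOSED
  event#9 t=22s outcome=F: state=CLOSED
  event#10 t=23s outcome=S: state=CLOSED
  event#11 t=27s outcome=S: state=CLOSED
  event#12 t=31s outcome=S: state=CLOSED
  event#13 t=32s outcome=F: state=CLOSED
  event#14 t=33s outcome=S: state=CLOSED
  event#15 t=37s outcome=F: state=CLOSED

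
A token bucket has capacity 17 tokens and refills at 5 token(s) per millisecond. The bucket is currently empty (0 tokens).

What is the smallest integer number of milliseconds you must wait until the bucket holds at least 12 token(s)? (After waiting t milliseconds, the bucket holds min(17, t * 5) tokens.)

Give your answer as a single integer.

Need t * 5 >= 12, so t >= 12/5.
Smallest integer t = ceil(12/5) = 3.

Answer: 3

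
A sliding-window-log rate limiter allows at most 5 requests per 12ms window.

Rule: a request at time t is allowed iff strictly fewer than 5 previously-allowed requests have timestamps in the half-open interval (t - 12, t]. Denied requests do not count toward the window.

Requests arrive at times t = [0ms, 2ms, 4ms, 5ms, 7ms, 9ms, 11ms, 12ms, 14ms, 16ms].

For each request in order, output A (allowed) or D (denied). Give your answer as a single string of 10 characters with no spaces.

Tracking allowed requests in the window:
  req#1 t=0ms: ALLOW
  req#2 t=2ms: ALLOW
  req#3 t=4ms: ALLOW
  req#4 t=5ms: ALLOW
  req#5 t=7ms: ALLOW
  req#6 t=9ms: DENY
  req#7 t=11ms: DENY
  req#8 t=12ms: ALLOW
  req#9 t=14ms: ALLOW
  req#10 t=16ms: ALLOW

Answer: AAAAADDAAA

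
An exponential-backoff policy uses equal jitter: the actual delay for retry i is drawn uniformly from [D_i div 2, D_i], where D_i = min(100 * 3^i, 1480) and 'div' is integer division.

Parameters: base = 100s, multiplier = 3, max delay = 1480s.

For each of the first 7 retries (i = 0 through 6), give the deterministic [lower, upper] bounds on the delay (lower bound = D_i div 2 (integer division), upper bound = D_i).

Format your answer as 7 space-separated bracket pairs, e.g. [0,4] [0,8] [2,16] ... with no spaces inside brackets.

Answer: [50,100] [150,300] [450,900] [740,1480] [740,1480] [740,1480] [740,1480]

Derivation:
Computing bounds per retry:
  i=0: D_i=min(100*3^0,1480)=100, bounds=[50,100]
  i=1: D_i=min(100*3^1,1480)=300, bounds=[150,300]
  i=2: D_i=min(100*3^2,1480)=900, bounds=[450,900]
  i=3: D_i=min(100*3^3,1480)=1480, bounds=[740,1480]
  i=4: D_i=min(100*3^4,1480)=1480, bounds=[740,1480]
  i=5: D_i=min(100*3^5,1480)=1480, bounds=[740,1480]
  i=6: D_i=min(100*3^6,1480)=1480, bounds=[740,1480]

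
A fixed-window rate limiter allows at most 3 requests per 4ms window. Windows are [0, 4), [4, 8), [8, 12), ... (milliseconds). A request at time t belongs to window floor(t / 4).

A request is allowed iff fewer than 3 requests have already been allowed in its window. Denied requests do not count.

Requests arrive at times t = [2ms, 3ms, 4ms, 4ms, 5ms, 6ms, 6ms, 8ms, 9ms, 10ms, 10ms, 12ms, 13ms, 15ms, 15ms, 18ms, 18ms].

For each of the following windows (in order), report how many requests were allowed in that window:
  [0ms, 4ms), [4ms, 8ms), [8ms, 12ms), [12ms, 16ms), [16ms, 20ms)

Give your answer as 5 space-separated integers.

Processing requests:
  req#1 t=2ms (window 0): ALLOW
  req#2 t=3ms (window 0): ALLOW
  req#3 t=4ms (window 1): ALLOW
  req#4 t=4ms (window 1): ALLOW
  req#5 t=5ms (window 1): ALLOW
  req#6 t=6ms (window 1): DENY
  req#7 t=6ms (window 1): DENY
  req#8 t=8ms (window 2): ALLOW
  req#9 t=9ms (window 2): ALLOW
  req#10 t=10ms (window 2): ALLOW
  req#11 t=10ms (window 2): DENY
  req#12 t=12ms (window 3): ALLOW
  req#13 t=13ms (window 3): ALLOW
  req#14 t=15ms (window 3): ALLOW
  req#15 t=15ms (window 3): DENY
  req#16 t=18ms (window 4): ALLOW
  req#17 t=18ms (window 4): ALLOW

Allowed counts by window: 2 3 3 3 2

Answer: 2 3 3 3 2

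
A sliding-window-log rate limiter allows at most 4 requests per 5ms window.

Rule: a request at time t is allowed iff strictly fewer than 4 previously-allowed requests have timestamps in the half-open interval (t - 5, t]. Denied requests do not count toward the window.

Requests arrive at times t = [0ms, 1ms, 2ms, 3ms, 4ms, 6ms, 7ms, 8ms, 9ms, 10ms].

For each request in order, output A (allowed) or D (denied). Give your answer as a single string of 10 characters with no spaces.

Answer: AAAADAAAAD

Derivation:
Tracking allowed requests in the window:
  req#1 t=0ms: ALLOW
  req#2 t=1ms: ALLOW
  req#3 t=2ms: ALLOW
  req#4 t=3ms: ALLOW
  req#5 t=4ms: DENY
  req#6 t=6ms: ALLOW
  req#7 t=7ms: ALLOW
  req#8 t=8ms: ALLOW
  req#9 t=9ms: ALLOW
  req#10 t=10ms: DENY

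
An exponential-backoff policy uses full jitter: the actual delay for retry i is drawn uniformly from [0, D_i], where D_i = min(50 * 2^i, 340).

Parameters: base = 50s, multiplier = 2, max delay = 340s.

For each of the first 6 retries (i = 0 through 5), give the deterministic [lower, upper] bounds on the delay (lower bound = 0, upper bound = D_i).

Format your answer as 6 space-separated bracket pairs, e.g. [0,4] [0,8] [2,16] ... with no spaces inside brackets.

Computing bounds per retry:
  i=0: D_i=min(50*2^0,340)=50, bounds=[0,50]
  i=1: D_i=min(50*2^1,340)=100, bounds=[0,100]
  i=2: D_i=min(50*2^2,340)=200, bounds=[0,200]
  i=3: D_i=min(50*2^3,340)=340, bounds=[0,340]
  i=4: D_i=min(50*2^4,340)=340, bounds=[0,340]
  i=5: D_i=min(50*2^5,340)=340, bounds=[0,340]

Answer: [0,50] [0,100] [0,200] [0,340] [0,340] [0,340]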